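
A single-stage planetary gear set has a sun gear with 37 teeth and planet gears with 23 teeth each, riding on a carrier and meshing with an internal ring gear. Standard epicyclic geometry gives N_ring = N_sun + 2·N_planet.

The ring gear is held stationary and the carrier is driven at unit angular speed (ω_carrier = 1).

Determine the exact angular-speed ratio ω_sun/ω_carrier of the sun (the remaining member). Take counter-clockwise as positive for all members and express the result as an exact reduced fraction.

N_ring = 37 + 2·23 = 83
37(ω_s−ω_c) = −83(ω_r−ω_c),  ω_r=0, ω_c=1
ω_s = 1 − (83/37)(0−1) = 120/37
ω_s/ω_c = 120/37

120/37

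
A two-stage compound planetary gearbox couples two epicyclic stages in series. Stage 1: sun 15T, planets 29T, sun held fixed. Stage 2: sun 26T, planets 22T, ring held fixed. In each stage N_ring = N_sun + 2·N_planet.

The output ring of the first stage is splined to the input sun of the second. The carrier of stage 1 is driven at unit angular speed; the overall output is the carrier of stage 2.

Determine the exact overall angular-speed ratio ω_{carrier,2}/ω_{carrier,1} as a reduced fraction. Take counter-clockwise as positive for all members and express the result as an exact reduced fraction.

Stage 1: N_ring = 15 + 2·29 = 73
Stage 1: 15(ω_s−ω_c) = −73(ω_r−ω_c),  ω_s=0, ω_c=1
Stage 1: ω_r = 1 − (15/73)(0−1) = 88/73
  ⇒ ω_r¹/ω_c¹ = 88/73
Stage 2: N_ring = 26 + 2·22 = 70
Stage 2: 26(ω_s−ω_c) = −70(ω_r−ω_c),  ω_r=0, ω_s=1
Stage 2: 26(1−ω_c) = −70(0−ω_c)  ⇒  96ω_c = 26  ⇒  ω_c = 13/48
  ⇒ ω_c²/ω_s² = 13/48
Coupling ω_s² = ω_r¹ ⇒ overall = 88/73 × 13/48 = 143/438

143/438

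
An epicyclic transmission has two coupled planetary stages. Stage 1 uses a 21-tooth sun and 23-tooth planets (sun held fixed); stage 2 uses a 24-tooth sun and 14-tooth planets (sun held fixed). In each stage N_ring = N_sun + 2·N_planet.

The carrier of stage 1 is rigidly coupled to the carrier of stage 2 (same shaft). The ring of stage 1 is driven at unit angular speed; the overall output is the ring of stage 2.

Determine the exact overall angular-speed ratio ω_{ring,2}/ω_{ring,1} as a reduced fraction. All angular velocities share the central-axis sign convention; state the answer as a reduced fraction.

Stage 1: N_ring = 21 + 2·23 = 67
Stage 1: 21(ω_s−ω_c) = −67(ω_r−ω_c),  ω_s=0, ω_r=1
Stage 1: 21(0−ω_c) = −67(1−ω_c)  ⇒  88ω_c = 67  ⇒  ω_c = 67/88
  ⇒ ω_c¹/ω_r¹ = 67/88
Stage 2: N_ring = 24 + 2·14 = 52
Stage 2: 24(ω_s−ω_c) = −52(ω_r−ω_c),  ω_s=0, ω_c=1
Stage 2: ω_r = 1 − (24/52)(0−1) = 19/13
  ⇒ ω_r²/ω_c² = 19/13
Coupling ω_c² = ω_c¹ ⇒ overall = 67/88 × 19/13 = 1273/1144

1273/1144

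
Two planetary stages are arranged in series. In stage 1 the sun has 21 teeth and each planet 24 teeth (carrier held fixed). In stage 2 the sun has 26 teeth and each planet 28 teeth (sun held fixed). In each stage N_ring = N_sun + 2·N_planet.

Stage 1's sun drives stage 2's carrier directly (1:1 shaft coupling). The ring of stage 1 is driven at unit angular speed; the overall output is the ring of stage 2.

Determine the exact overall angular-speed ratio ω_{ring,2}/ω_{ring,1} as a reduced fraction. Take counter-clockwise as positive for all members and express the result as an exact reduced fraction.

Stage 1: N_ring = 21 + 2·24 = 69
Stage 1: 21(ω_s−ω_c) = −69(ω_r−ω_c),  ω_c=0, ω_r=1
Stage 1: ω_s = 0 − (69/21)(1−0) = -23/7
  ⇒ ω_s¹/ω_r¹ = -23/7
Stage 2: N_ring = 26 + 2·28 = 82
Stage 2: 26(ω_s−ω_c) = −82(ω_r−ω_c),  ω_s=0, ω_c=1
Stage 2: ω_r = 1 − (26/82)(0−1) = 54/41
  ⇒ ω_r²/ω_c² = 54/41
Coupling ω_c² = ω_s¹ ⇒ overall = -23/7 × 54/41 = -1242/287

-1242/287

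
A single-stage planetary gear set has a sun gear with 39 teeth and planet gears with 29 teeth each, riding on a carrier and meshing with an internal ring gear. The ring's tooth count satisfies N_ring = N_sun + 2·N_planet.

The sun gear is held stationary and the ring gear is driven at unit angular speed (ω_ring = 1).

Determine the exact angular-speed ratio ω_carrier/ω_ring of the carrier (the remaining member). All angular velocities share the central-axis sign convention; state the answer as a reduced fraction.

N_ring = 39 + 2·29 = 97
39(ω_s−ω_c) = −97(ω_r−ω_c),  ω_s=0, ω_r=1
39(0−ω_c) = −97(1−ω_c)  ⇒  136ω_c = 97  ⇒  ω_c = 97/136
ω_c/ω_r = 97/136

97/136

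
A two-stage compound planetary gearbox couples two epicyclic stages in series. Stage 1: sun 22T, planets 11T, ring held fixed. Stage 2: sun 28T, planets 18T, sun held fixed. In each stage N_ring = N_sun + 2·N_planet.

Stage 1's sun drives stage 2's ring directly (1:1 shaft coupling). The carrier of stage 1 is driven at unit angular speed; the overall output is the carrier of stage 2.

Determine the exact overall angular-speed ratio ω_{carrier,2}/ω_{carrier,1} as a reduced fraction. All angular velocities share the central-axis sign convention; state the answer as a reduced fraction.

Stage 1: N_ring = 22 + 2·11 = 44
Stage 1: 22(ω_s−ω_c) = −44(ω_r−ω_c),  ω_r=0, ω_c=1
Stage 1: ω_s = 1 − (44/22)(0−1) = 3
  ⇒ ω_s¹/ω_c¹ = 3
Stage 2: N_ring = 28 + 2·18 = 64
Stage 2: 28(ω_s−ω_c) = −64(ω_r−ω_c),  ω_s=0, ω_r=1
Stage 2: 28(0−ω_c) = −64(1−ω_c)  ⇒  92ω_c = 64  ⇒  ω_c = 16/23
  ⇒ ω_c²/ω_r² = 16/23
Coupling ω_r² = ω_s¹ ⇒ overall = 3 × 16/23 = 48/23

48/23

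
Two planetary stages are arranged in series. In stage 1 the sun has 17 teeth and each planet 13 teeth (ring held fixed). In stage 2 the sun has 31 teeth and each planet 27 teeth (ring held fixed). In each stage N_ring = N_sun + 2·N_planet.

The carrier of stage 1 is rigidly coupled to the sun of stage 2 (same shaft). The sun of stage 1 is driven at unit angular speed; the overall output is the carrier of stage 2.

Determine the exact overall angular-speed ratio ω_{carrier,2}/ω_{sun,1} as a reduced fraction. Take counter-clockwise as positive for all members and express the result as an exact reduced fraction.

Stage 1: N_ring = 17 + 2·13 = 43
Stage 1: 17(ω_s−ω_c) = −43(ω_r−ω_c),  ω_r=0, ω_s=1
Stage 1: 17(1−ω_c) = −43(0−ω_c)  ⇒  60ω_c = 17  ⇒  ω_c = 17/60
  ⇒ ω_c¹/ω_s¹ = 17/60
Stage 2: N_ring = 31 + 2·27 = 85
Stage 2: 31(ω_s−ω_c) = −85(ω_r−ω_c),  ω_r=0, ω_s=1
Stage 2: 31(1−ω_c) = −85(0−ω_c)  ⇒  116ω_c = 31  ⇒  ω_c = 31/116
  ⇒ ω_c²/ω_s² = 31/116
Coupling ω_s² = ω_c¹ ⇒ overall = 17/60 × 31/116 = 527/6960

527/6960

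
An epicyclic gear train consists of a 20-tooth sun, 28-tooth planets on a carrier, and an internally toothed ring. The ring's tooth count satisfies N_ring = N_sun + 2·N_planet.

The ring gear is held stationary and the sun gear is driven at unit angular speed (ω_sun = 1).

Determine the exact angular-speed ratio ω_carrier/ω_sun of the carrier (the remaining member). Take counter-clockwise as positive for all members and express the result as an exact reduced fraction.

5/24

N_ring = 20 + 2·28 = 76
20(ω_s−ω_c) = −76(ω_r−ω_c),  ω_r=0, ω_s=1
20(1−ω_c) = −76(0−ω_c)  ⇒  96ω_c = 20  ⇒  ω_c = 5/24
ω_c/ω_s = 5/24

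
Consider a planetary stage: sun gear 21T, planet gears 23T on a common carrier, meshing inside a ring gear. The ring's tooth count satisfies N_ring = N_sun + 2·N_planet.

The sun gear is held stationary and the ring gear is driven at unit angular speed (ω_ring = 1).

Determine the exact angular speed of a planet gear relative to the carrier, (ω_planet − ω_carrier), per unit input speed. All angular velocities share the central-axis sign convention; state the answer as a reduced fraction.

1407/2024

N_ring = 21 + 2·23 = 67
21(ω_s−ω_c) = −67(ω_r−ω_c),  ω_s=0, ω_r=1
21(0−ω_c) = −67(1−ω_c)  ⇒  88ω_c = 67  ⇒  ω_c = 67/88
sun–planet: 21·(0−67/88) = −23·(ω_p−ω_c)  ⇒  ω_p−ω_c = −(21/23)·(-67/88) = 1407/2024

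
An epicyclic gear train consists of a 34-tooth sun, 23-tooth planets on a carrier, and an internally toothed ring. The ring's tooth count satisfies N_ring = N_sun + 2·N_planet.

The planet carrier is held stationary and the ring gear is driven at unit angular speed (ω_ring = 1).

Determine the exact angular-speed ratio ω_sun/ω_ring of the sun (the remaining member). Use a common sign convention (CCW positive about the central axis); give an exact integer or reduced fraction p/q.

-40/17

N_ring = 34 + 2·23 = 80
34(ω_s−ω_c) = −80(ω_r−ω_c),  ω_c=0, ω_r=1
ω_s = 0 − (80/34)(1−0) = -40/17
ω_s/ω_r = -40/17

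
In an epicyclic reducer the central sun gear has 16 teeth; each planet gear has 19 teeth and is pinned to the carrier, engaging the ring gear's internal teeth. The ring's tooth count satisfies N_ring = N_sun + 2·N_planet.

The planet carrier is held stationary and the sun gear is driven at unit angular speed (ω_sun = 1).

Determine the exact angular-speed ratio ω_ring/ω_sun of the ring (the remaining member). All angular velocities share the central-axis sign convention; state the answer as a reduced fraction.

N_ring = 16 + 2·19 = 54
16(ω_s−ω_c) = −54(ω_r−ω_c),  ω_c=0, ω_s=1
ω_r = 0 − (16/54)(1−0) = -8/27
ω_r/ω_s = -8/27

-8/27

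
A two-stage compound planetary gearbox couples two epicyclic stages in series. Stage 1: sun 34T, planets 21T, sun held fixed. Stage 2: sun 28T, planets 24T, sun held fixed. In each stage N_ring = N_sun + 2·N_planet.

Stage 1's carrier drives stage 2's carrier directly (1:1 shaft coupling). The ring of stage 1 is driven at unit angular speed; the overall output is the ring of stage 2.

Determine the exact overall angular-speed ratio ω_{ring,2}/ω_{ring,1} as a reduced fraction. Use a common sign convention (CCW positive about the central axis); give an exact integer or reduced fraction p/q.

52/55

Stage 1: N_ring = 34 + 2·21 = 76
Stage 1: 34(ω_s−ω_c) = −76(ω_r−ω_c),  ω_s=0, ω_r=1
Stage 1: 34(0−ω_c) = −76(1−ω_c)  ⇒  110ω_c = 76  ⇒  ω_c = 38/55
  ⇒ ω_c¹/ω_r¹ = 38/55
Stage 2: N_ring = 28 + 2·24 = 76
Stage 2: 28(ω_s−ω_c) = −76(ω_r−ω_c),  ω_s=0, ω_c=1
Stage 2: ω_r = 1 − (28/76)(0−1) = 26/19
  ⇒ ω_r²/ω_c² = 26/19
Coupling ω_c² = ω_c¹ ⇒ overall = 38/55 × 26/19 = 52/55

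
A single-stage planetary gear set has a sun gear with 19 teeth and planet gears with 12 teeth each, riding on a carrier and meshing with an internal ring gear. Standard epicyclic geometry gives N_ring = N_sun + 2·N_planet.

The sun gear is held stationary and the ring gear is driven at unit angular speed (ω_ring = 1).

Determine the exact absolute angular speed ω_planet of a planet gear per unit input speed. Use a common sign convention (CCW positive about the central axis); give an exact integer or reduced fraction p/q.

N_ring = 19 + 2·12 = 43
19(ω_s−ω_c) = −43(ω_r−ω_c),  ω_s=0, ω_r=1
19(0−ω_c) = −43(1−ω_c)  ⇒  62ω_c = 43  ⇒  ω_c = 43/62
sun–planet: 19·(0−43/62) = −12·(ω_p−ω_c)  ⇒  ω_p−ω_c = −(19/12)·(-43/62) = 817/744
ω_p = 43/62 + 817/744 = 43/24

43/24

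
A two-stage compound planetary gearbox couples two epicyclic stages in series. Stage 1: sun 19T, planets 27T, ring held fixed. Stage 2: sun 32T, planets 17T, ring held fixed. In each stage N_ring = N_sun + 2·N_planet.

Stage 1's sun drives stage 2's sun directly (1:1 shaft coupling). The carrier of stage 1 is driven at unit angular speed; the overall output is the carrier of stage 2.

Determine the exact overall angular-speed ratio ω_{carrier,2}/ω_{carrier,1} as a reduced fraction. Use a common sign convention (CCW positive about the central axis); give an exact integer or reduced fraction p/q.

Stage 1: N_ring = 19 + 2·27 = 73
Stage 1: 19(ω_s−ω_c) = −73(ω_r−ω_c),  ω_r=0, ω_c=1
Stage 1: ω_s = 1 − (73/19)(0−1) = 92/19
  ⇒ ω_s¹/ω_c¹ = 92/19
Stage 2: N_ring = 32 + 2·17 = 66
Stage 2: 32(ω_s−ω_c) = −66(ω_r−ω_c),  ω_r=0, ω_s=1
Stage 2: 32(1−ω_c) = −66(0−ω_c)  ⇒  98ω_c = 32  ⇒  ω_c = 16/49
  ⇒ ω_c²/ω_s² = 16/49
Coupling ω_s² = ω_s¹ ⇒ overall = 92/19 × 16/49 = 1472/931

1472/931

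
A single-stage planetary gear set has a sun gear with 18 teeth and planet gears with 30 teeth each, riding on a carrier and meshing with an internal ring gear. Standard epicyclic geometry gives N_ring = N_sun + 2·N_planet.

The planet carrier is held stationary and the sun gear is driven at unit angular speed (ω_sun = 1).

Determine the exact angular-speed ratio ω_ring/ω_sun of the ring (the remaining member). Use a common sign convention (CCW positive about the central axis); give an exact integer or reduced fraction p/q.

N_ring = 18 + 2·30 = 78
18(ω_s−ω_c) = −78(ω_r−ω_c),  ω_c=0, ω_s=1
ω_r = 0 − (18/78)(1−0) = -3/13
ω_r/ω_s = -3/13

-3/13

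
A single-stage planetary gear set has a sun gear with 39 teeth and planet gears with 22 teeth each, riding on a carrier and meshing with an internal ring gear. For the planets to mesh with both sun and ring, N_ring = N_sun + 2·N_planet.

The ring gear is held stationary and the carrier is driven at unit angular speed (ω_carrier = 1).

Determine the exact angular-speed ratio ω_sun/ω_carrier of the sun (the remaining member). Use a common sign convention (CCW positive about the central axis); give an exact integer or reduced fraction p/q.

N_ring = 39 + 2·22 = 83
39(ω_s−ω_c) = −83(ω_r−ω_c),  ω_r=0, ω_c=1
ω_s = 1 − (83/39)(0−1) = 122/39
ω_s/ω_c = 122/39

122/39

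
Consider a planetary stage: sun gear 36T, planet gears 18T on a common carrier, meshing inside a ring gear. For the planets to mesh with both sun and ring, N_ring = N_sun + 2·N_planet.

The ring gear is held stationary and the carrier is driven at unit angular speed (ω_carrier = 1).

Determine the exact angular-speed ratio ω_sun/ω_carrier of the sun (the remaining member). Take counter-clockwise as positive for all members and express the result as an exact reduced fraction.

N_ring = 36 + 2·18 = 72
36(ω_s−ω_c) = −72(ω_r−ω_c),  ω_r=0, ω_c=1
ω_s = 1 − (72/36)(0−1) = 3
ω_s/ω_c = 3

3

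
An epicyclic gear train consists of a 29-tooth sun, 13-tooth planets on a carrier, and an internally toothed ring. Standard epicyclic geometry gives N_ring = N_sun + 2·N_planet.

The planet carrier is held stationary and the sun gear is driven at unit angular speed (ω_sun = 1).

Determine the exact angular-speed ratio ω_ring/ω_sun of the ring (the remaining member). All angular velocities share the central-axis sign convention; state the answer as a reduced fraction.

N_ring = 29 + 2·13 = 55
29(ω_s−ω_c) = −55(ω_r−ω_c),  ω_c=0, ω_s=1
ω_r = 0 − (29/55)(1−0) = -29/55
ω_r/ω_s = -29/55

-29/55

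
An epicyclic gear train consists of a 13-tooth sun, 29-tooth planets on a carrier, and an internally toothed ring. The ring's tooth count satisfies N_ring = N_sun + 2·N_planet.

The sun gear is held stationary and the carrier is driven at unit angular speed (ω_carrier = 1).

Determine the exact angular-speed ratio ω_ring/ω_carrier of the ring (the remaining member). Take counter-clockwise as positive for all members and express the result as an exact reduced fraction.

N_ring = 13 + 2·29 = 71
13(ω_s−ω_c) = −71(ω_r−ω_c),  ω_s=0, ω_c=1
ω_r = 1 − (13/71)(0−1) = 84/71
ω_r/ω_c = 84/71

84/71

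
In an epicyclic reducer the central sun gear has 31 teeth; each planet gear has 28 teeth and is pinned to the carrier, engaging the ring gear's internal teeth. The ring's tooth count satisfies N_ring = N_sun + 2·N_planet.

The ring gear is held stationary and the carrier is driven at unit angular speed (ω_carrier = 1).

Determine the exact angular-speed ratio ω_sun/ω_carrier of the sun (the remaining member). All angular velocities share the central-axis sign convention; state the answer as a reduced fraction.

N_ring = 31 + 2·28 = 87
31(ω_s−ω_c) = −87(ω_r−ω_c),  ω_r=0, ω_c=1
ω_s = 1 − (87/31)(0−1) = 118/31
ω_s/ω_c = 118/31

118/31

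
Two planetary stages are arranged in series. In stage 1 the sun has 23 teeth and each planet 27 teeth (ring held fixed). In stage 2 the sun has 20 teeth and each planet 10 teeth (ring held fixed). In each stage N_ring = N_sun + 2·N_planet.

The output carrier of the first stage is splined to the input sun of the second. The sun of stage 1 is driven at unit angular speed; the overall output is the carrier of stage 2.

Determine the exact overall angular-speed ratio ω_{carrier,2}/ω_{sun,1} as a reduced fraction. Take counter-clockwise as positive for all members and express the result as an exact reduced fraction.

23/300

Stage 1: N_ring = 23 + 2·27 = 77
Stage 1: 23(ω_s−ω_c) = −77(ω_r−ω_c),  ω_r=0, ω_s=1
Stage 1: 23(1−ω_c) = −77(0−ω_c)  ⇒  100ω_c = 23  ⇒  ω_c = 23/100
  ⇒ ω_c¹/ω_s¹ = 23/100
Stage 2: N_ring = 20 + 2·10 = 40
Stage 2: 20(ω_s−ω_c) = −40(ω_r−ω_c),  ω_r=0, ω_s=1
Stage 2: 20(1−ω_c) = −40(0−ω_c)  ⇒  60ω_c = 20  ⇒  ω_c = 1/3
  ⇒ ω_c²/ω_s² = 1/3
Coupling ω_s² = ω_c¹ ⇒ overall = 23/100 × 1/3 = 23/300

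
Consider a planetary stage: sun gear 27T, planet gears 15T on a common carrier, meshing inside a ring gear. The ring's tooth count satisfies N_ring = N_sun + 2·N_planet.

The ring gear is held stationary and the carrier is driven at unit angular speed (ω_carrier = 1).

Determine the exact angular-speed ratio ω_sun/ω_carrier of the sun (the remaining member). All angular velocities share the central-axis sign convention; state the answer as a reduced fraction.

28/9

N_ring = 27 + 2·15 = 57
27(ω_s−ω_c) = −57(ω_r−ω_c),  ω_r=0, ω_c=1
ω_s = 1 − (57/27)(0−1) = 28/9
ω_s/ω_c = 28/9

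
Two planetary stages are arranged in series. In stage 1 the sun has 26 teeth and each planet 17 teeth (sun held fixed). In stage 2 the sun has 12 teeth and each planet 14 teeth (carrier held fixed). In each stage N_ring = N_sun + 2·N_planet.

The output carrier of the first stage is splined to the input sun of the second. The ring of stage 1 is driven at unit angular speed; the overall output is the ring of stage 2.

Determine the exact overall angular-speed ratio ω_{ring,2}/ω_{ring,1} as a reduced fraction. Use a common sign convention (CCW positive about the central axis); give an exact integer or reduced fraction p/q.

-9/43

Stage 1: N_ring = 26 + 2·17 = 60
Stage 1: 26(ω_s−ω_c) = −60(ω_r−ω_c),  ω_s=0, ω_r=1
Stage 1: 26(0−ω_c) = −60(1−ω_c)  ⇒  86ω_c = 60  ⇒  ω_c = 30/43
  ⇒ ω_c¹/ω_r¹ = 30/43
Stage 2: N_ring = 12 + 2·14 = 40
Stage 2: 12(ω_s−ω_c) = −40(ω_r−ω_c),  ω_c=0, ω_s=1
Stage 2: ω_r = 0 − (12/40)(1−0) = -3/10
  ⇒ ω_r²/ω_s² = -3/10
Coupling ω_s² = ω_c¹ ⇒ overall = 30/43 × -3/10 = -9/43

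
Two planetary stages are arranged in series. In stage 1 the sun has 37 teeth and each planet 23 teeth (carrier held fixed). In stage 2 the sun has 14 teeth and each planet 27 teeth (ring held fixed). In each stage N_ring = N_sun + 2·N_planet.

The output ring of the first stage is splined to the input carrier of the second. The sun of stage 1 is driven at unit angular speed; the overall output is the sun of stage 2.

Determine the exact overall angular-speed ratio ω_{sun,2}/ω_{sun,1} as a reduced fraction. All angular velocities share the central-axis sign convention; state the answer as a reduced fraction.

-1517/581

Stage 1: N_ring = 37 + 2·23 = 83
Stage 1: 37(ω_s−ω_c) = −83(ω_r−ω_c),  ω_c=0, ω_s=1
Stage 1: ω_r = 0 − (37/83)(1−0) = -37/83
  ⇒ ω_r¹/ω_s¹ = -37/83
Stage 2: N_ring = 14 + 2·27 = 68
Stage 2: 14(ω_s−ω_c) = −68(ω_r−ω_c),  ω_r=0, ω_c=1
Stage 2: ω_s = 1 − (68/14)(0−1) = 41/7
  ⇒ ω_s²/ω_c² = 41/7
Coupling ω_c² = ω_r¹ ⇒ overall = -37/83 × 41/7 = -1517/581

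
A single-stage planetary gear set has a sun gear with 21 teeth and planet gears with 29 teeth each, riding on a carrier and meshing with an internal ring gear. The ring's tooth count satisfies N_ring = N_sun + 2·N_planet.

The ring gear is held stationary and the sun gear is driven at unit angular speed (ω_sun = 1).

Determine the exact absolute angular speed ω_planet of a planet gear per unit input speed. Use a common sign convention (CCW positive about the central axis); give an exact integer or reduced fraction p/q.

-21/58

N_ring = 21 + 2·29 = 79
21(ω_s−ω_c) = −79(ω_r−ω_c),  ω_r=0, ω_s=1
21(1−ω_c) = −79(0−ω_c)  ⇒  100ω_c = 21  ⇒  ω_c = 21/100
sun–planet: 21·(1−21/100) = −29·(ω_p−ω_c)  ⇒  ω_p−ω_c = −(21/29)·(79/100) = -1659/2900
ω_p = 21/100 − 1659/2900 = -21/58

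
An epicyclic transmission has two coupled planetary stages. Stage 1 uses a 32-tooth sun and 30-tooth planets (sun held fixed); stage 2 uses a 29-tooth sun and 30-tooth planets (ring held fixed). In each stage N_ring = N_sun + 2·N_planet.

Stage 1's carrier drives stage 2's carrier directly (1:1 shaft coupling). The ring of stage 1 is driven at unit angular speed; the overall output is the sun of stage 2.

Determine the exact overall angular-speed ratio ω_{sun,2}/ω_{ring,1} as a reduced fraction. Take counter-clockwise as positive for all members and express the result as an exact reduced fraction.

Stage 1: N_ring = 32 + 2·30 = 92
Stage 1: 32(ω_s−ω_c) = −92(ω_r−ω_c),  ω_s=0, ω_r=1
Stage 1: 32(0−ω_c) = −92(1−ω_c)  ⇒  124ω_c = 92  ⇒  ω_c = 23/31
  ⇒ ω_c¹/ω_r¹ = 23/31
Stage 2: N_ring = 29 + 2·30 = 89
Stage 2: 29(ω_s−ω_c) = −89(ω_r−ω_c),  ω_r=0, ω_c=1
Stage 2: ω_s = 1 − (89/29)(0−1) = 118/29
  ⇒ ω_s²/ω_c² = 118/29
Coupling ω_c² = ω_c¹ ⇒ overall = 23/31 × 118/29 = 2714/899

2714/899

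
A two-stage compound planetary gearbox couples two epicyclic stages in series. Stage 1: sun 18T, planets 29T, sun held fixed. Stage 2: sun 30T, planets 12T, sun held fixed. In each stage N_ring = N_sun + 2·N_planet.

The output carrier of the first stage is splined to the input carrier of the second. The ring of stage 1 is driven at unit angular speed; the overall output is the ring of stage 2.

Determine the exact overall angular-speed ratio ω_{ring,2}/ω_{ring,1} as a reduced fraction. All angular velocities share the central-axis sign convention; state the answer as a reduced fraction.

Stage 1: N_ring = 18 + 2·29 = 76
Stage 1: 18(ω_s−ω_c) = −76(ω_r−ω_c),  ω_s=0, ω_r=1
Stage 1: 18(0−ω_c) = −76(1−ω_c)  ⇒  94ω_c = 76  ⇒  ω_c = 38/47
  ⇒ ω_c¹/ω_r¹ = 38/47
Stage 2: N_ring = 30 + 2·12 = 54
Stage 2: 30(ω_s−ω_c) = −54(ω_r−ω_c),  ω_s=0, ω_c=1
Stage 2: ω_r = 1 − (30/54)(0−1) = 14/9
  ⇒ ω_r²/ω_c² = 14/9
Coupling ω_c² = ω_c¹ ⇒ overall = 38/47 × 14/9 = 532/423

532/423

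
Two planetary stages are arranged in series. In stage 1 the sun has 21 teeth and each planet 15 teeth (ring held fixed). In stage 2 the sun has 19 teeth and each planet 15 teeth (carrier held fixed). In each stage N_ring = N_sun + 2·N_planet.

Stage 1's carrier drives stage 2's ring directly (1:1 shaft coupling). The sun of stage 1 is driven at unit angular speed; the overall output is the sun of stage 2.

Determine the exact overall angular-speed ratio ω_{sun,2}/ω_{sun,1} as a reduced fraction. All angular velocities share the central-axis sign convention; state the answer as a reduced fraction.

-343/456

Stage 1: N_ring = 21 + 2·15 = 51
Stage 1: 21(ω_s−ω_c) = −51(ω_r−ω_c),  ω_r=0, ω_s=1
Stage 1: 21(1−ω_c) = −51(0−ω_c)  ⇒  72ω_c = 21  ⇒  ω_c = 7/24
  ⇒ ω_c¹/ω_s¹ = 7/24
Stage 2: N_ring = 19 + 2·15 = 49
Stage 2: 19(ω_s−ω_c) = −49(ω_r−ω_c),  ω_c=0, ω_r=1
Stage 2: ω_s = 0 − (49/19)(1−0) = -49/19
  ⇒ ω_s²/ω_r² = -49/19
Coupling ω_r² = ω_c¹ ⇒ overall = 7/24 × -49/19 = -343/456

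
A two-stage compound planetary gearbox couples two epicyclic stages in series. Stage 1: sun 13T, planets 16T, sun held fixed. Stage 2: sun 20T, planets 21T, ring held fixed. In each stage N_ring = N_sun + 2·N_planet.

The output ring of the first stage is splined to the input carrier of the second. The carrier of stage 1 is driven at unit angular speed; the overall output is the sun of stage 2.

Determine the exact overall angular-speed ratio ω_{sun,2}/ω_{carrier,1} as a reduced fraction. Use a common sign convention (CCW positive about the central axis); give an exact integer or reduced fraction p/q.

1189/225

Stage 1: N_ring = 13 + 2·16 = 45
Stage 1: 13(ω_s−ω_c) = −45(ω_r−ω_c),  ω_s=0, ω_c=1
Stage 1: ω_r = 1 − (13/45)(0−1) = 58/45
  ⇒ ω_r¹/ω_c¹ = 58/45
Stage 2: N_ring = 20 + 2·21 = 62
Stage 2: 20(ω_s−ω_c) = −62(ω_r−ω_c),  ω_r=0, ω_c=1
Stage 2: ω_s = 1 − (62/20)(0−1) = 41/10
  ⇒ ω_s²/ω_c² = 41/10
Coupling ω_c² = ω_r¹ ⇒ overall = 58/45 × 41/10 = 1189/225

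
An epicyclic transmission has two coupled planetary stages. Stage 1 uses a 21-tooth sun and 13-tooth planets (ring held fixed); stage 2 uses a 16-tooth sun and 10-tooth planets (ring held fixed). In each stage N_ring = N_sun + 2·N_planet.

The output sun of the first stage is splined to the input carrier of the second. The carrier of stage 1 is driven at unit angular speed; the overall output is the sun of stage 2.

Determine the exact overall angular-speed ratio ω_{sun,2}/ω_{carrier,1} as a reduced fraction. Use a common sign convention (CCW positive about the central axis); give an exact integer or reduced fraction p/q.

221/21

Stage 1: N_ring = 21 + 2·13 = 47
Stage 1: 21(ω_s−ω_c) = −47(ω_r−ω_c),  ω_r=0, ω_c=1
Stage 1: ω_s = 1 − (47/21)(0−1) = 68/21
  ⇒ ω_s¹/ω_c¹ = 68/21
Stage 2: N_ring = 16 + 2·10 = 36
Stage 2: 16(ω_s−ω_c) = −36(ω_r−ω_c),  ω_r=0, ω_c=1
Stage 2: ω_s = 1 − (36/16)(0−1) = 13/4
  ⇒ ω_s²/ω_c² = 13/4
Coupling ω_c² = ω_s¹ ⇒ overall = 68/21 × 13/4 = 221/21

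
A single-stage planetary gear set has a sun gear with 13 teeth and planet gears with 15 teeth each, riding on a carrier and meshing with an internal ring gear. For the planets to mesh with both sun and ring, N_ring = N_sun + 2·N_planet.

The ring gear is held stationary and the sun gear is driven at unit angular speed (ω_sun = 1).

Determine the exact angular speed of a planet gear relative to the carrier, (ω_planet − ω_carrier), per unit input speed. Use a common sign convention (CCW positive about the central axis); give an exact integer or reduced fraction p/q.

N_ring = 13 + 2·15 = 43
13(ω_s−ω_c) = −43(ω_r−ω_c),  ω_r=0, ω_s=1
13(1−ω_c) = −43(0−ω_c)  ⇒  56ω_c = 13  ⇒  ω_c = 13/56
sun–planet: 13·(1−13/56) = −15·(ω_p−ω_c)  ⇒  ω_p−ω_c = −(13/15)·(43/56) = -559/840

-559/840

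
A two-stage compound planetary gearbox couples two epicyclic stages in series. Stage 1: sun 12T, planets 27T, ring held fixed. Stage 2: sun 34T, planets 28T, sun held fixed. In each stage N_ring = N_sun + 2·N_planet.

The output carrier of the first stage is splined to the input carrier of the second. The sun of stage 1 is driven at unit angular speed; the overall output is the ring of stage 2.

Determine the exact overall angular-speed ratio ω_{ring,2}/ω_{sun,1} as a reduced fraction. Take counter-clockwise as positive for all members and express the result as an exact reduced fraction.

124/585

Stage 1: N_ring = 12 + 2·27 = 66
Stage 1: 12(ω_s−ω_c) = −66(ω_r−ω_c),  ω_r=0, ω_s=1
Stage 1: 12(1−ω_c) = −66(0−ω_c)  ⇒  78ω_c = 12  ⇒  ω_c = 2/13
  ⇒ ω_c¹/ω_s¹ = 2/13
Stage 2: N_ring = 34 + 2·28 = 90
Stage 2: 34(ω_s−ω_c) = −90(ω_r−ω_c),  ω_s=0, ω_c=1
Stage 2: ω_r = 1 − (34/90)(0−1) = 62/45
  ⇒ ω_r²/ω_c² = 62/45
Coupling ω_c² = ω_c¹ ⇒ overall = 2/13 × 62/45 = 124/585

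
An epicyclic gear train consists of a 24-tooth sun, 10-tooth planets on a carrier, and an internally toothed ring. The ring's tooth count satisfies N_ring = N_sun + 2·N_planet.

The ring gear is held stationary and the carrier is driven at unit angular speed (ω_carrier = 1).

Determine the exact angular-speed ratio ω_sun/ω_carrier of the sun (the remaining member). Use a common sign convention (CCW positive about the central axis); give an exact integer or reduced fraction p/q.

N_ring = 24 + 2·10 = 44
24(ω_s−ω_c) = −44(ω_r−ω_c),  ω_r=0, ω_c=1
ω_s = 1 − (44/24)(0−1) = 17/6
ω_s/ω_c = 17/6

17/6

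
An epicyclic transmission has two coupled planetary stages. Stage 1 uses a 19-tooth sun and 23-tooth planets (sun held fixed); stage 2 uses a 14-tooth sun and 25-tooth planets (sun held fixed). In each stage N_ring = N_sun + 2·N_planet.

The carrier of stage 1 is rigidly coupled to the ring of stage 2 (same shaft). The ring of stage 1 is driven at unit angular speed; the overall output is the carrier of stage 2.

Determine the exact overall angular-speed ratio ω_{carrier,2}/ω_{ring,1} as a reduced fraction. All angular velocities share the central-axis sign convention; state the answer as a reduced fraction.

40/63

Stage 1: N_ring = 19 + 2·23 = 65
Stage 1: 19(ω_s−ω_c) = −65(ω_r−ω_c),  ω_s=0, ω_r=1
Stage 1: 19(0−ω_c) = −65(1−ω_c)  ⇒  84ω_c = 65  ⇒  ω_c = 65/84
  ⇒ ω_c¹/ω_r¹ = 65/84
Stage 2: N_ring = 14 + 2·25 = 64
Stage 2: 14(ω_s−ω_c) = −64(ω_r−ω_c),  ω_s=0, ω_r=1
Stage 2: 14(0−ω_c) = −64(1−ω_c)  ⇒  78ω_c = 64  ⇒  ω_c = 32/39
  ⇒ ω_c²/ω_r² = 32/39
Coupling ω_r² = ω_c¹ ⇒ overall = 65/84 × 32/39 = 40/63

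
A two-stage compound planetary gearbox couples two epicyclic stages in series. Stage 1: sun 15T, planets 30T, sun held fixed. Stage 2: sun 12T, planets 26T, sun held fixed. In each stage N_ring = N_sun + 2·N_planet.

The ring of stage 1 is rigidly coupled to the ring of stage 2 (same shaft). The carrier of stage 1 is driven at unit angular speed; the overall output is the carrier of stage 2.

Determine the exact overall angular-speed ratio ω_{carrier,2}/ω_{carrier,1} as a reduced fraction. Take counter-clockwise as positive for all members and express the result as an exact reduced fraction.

96/95

Stage 1: N_ring = 15 + 2·30 = 75
Stage 1: 15(ω_s−ω_c) = −75(ω_r−ω_c),  ω_s=0, ω_c=1
Stage 1: ω_r = 1 − (15/75)(0−1) = 6/5
  ⇒ ω_r¹/ω_c¹ = 6/5
Stage 2: N_ring = 12 + 2·26 = 64
Stage 2: 12(ω_s−ω_c) = −64(ω_r−ω_c),  ω_s=0, ω_r=1
Stage 2: 12(0−ω_c) = −64(1−ω_c)  ⇒  76ω_c = 64  ⇒  ω_c = 16/19
  ⇒ ω_c²/ω_r² = 16/19
Coupling ω_r² = ω_r¹ ⇒ overall = 6/5 × 16/19 = 96/95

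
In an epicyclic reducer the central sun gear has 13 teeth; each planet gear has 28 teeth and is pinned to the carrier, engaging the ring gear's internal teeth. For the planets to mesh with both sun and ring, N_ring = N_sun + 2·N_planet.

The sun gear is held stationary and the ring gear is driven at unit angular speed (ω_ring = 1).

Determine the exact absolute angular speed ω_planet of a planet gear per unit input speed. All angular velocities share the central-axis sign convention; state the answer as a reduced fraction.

69/56

N_ring = 13 + 2·28 = 69
13(ω_s−ω_c) = −69(ω_r−ω_c),  ω_s=0, ω_r=1
13(0−ω_c) = −69(1−ω_c)  ⇒  82ω_c = 69  ⇒  ω_c = 69/82
sun–planet: 13·(0−69/82) = −28·(ω_p−ω_c)  ⇒  ω_p−ω_c = −(13/28)·(-69/82) = 897/2296
ω_p = 69/82 + 897/2296 = 69/56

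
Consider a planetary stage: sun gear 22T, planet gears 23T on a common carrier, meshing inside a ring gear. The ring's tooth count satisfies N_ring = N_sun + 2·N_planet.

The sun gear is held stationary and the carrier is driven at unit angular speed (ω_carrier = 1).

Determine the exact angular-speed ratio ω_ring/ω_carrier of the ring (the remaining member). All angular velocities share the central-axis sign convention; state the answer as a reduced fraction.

N_ring = 22 + 2·23 = 68
22(ω_s−ω_c) = −68(ω_r−ω_c),  ω_s=0, ω_c=1
ω_r = 1 − (22/68)(0−1) = 45/34
ω_r/ω_c = 45/34

45/34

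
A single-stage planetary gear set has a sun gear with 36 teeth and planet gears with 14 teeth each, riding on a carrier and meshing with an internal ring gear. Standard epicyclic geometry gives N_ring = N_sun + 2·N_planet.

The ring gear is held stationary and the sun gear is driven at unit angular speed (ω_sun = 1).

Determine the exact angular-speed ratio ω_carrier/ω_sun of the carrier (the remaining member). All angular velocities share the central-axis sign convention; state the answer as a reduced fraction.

N_ring = 36 + 2·14 = 64
36(ω_s−ω_c) = −64(ω_r−ω_c),  ω_r=0, ω_s=1
36(1−ω_c) = −64(0−ω_c)  ⇒  100ω_c = 36  ⇒  ω_c = 9/25
ω_c/ω_s = 9/25

9/25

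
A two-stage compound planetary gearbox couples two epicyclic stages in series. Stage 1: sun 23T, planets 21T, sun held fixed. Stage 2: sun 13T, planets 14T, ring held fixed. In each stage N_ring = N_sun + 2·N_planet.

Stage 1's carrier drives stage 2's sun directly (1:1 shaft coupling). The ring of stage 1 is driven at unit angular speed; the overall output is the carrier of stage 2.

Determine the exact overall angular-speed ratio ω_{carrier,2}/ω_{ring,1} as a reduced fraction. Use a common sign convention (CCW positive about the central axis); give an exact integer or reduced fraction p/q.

845/4752

Stage 1: N_ring = 23 + 2·21 = 65
Stage 1: 23(ω_s−ω_c) = −65(ω_r−ω_c),  ω_s=0, ω_r=1
Stage 1: 23(0−ω_c) = −65(1−ω_c)  ⇒  88ω_c = 65  ⇒  ω_c = 65/88
  ⇒ ω_c¹/ω_r¹ = 65/88
Stage 2: N_ring = 13 + 2·14 = 41
Stage 2: 13(ω_s−ω_c) = −41(ω_r−ω_c),  ω_r=0, ω_s=1
Stage 2: 13(1−ω_c) = −41(0−ω_c)  ⇒  54ω_c = 13  ⇒  ω_c = 13/54
  ⇒ ω_c²/ω_s² = 13/54
Coupling ω_s² = ω_c¹ ⇒ overall = 65/88 × 13/54 = 845/4752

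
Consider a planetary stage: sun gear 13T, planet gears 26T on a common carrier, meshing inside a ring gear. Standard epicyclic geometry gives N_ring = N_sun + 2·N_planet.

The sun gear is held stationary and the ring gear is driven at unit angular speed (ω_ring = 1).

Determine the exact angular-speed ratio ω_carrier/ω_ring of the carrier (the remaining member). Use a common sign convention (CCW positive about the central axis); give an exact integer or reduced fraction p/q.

N_ring = 13 + 2·26 = 65
13(ω_s−ω_c) = −65(ω_r−ω_c),  ω_s=0, ω_r=1
13(0−ω_c) = −65(1−ω_c)  ⇒  78ω_c = 65  ⇒  ω_c = 5/6
ω_c/ω_r = 5/6

5/6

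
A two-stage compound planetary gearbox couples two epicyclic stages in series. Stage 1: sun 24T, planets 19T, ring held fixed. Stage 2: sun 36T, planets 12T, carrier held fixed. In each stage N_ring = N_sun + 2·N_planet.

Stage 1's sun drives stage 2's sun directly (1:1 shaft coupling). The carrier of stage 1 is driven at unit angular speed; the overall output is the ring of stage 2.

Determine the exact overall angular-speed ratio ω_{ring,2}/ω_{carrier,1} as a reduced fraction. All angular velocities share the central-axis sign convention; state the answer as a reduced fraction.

-43/20

Stage 1: N_ring = 24 + 2·19 = 62
Stage 1: 24(ω_s−ω_c) = −62(ω_r−ω_c),  ω_r=0, ω_c=1
Stage 1: ω_s = 1 − (62/24)(0−1) = 43/12
  ⇒ ω_s¹/ω_c¹ = 43/12
Stage 2: N_ring = 36 + 2·12 = 60
Stage 2: 36(ω_s−ω_c) = −60(ω_r−ω_c),  ω_c=0, ω_s=1
Stage 2: ω_r = 0 − (36/60)(1−0) = -3/5
  ⇒ ω_r²/ω_s² = -3/5
Coupling ω_s² = ω_s¹ ⇒ overall = 43/12 × -3/5 = -43/20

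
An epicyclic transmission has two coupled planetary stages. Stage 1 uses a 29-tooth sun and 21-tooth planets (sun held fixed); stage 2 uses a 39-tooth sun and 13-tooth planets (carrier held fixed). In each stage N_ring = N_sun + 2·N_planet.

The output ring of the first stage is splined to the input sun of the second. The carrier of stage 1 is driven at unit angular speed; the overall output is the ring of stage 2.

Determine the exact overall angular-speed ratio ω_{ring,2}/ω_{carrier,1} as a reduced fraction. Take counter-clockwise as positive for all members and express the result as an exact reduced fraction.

-60/71

Stage 1: N_ring = 29 + 2·21 = 71
Stage 1: 29(ω_s−ω_c) = −71(ω_r−ω_c),  ω_s=0, ω_c=1
Stage 1: ω_r = 1 − (29/71)(0−1) = 100/71
  ⇒ ω_r¹/ω_c¹ = 100/71
Stage 2: N_ring = 39 + 2·13 = 65
Stage 2: 39(ω_s−ω_c) = −65(ω_r−ω_c),  ω_c=0, ω_s=1
Stage 2: ω_r = 0 − (39/65)(1−0) = -3/5
  ⇒ ω_r²/ω_s² = -3/5
Coupling ω_s² = ω_r¹ ⇒ overall = 100/71 × -3/5 = -60/71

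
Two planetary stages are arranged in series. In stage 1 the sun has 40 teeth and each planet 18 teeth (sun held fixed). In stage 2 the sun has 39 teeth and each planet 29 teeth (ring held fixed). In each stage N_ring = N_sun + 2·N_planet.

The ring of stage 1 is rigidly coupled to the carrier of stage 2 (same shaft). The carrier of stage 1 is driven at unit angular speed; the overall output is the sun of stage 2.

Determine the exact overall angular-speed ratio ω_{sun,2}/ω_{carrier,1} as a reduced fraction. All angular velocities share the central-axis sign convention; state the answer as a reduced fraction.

Stage 1: N_ring = 40 + 2·18 = 76
Stage 1: 40(ω_s−ω_c) = −76(ω_r−ω_c),  ω_s=0, ω_c=1
Stage 1: ω_r = 1 − (40/76)(0−1) = 29/19
  ⇒ ω_r¹/ω_c¹ = 29/19
Stage 2: N_ring = 39 + 2·29 = 97
Stage 2: 39(ω_s−ω_c) = −97(ω_r−ω_c),  ω_r=0, ω_c=1
Stage 2: ω_s = 1 − (97/39)(0−1) = 136/39
  ⇒ ω_s²/ω_c² = 136/39
Coupling ω_c² = ω_r¹ ⇒ overall = 29/19 × 136/39 = 3944/741

3944/741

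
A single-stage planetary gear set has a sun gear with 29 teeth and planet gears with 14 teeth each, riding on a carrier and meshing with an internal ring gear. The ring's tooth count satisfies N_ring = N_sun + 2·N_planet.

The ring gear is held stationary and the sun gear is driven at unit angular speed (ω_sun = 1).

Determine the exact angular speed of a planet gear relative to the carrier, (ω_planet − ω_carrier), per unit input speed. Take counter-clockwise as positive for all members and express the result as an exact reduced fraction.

N_ring = 29 + 2·14 = 57
29(ω_s−ω_c) = −57(ω_r−ω_c),  ω_r=0, ω_s=1
29(1−ω_c) = −57(0−ω_c)  ⇒  86ω_c = 29  ⇒  ω_c = 29/86
sun–planet: 29·(1−29/86) = −14·(ω_p−ω_c)  ⇒  ω_p−ω_c = −(29/14)·(57/86) = -1653/1204

-1653/1204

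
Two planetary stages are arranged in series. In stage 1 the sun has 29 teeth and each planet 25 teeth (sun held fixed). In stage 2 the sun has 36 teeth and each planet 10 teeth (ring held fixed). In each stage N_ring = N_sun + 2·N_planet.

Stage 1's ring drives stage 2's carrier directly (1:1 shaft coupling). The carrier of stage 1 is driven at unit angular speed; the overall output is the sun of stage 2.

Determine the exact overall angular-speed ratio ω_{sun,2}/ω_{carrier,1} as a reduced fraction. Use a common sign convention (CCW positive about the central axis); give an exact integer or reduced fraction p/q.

276/79

Stage 1: N_ring = 29 + 2·25 = 79
Stage 1: 29(ω_s−ω_c) = −79(ω_r−ω_c),  ω_s=0, ω_c=1
Stage 1: ω_r = 1 − (29/79)(0−1) = 108/79
  ⇒ ω_r¹/ω_c¹ = 108/79
Stage 2: N_ring = 36 + 2·10 = 56
Stage 2: 36(ω_s−ω_c) = −56(ω_r−ω_c),  ω_r=0, ω_c=1
Stage 2: ω_s = 1 − (56/36)(0−1) = 23/9
  ⇒ ω_s²/ω_c² = 23/9
Coupling ω_c² = ω_r¹ ⇒ overall = 108/79 × 23/9 = 276/79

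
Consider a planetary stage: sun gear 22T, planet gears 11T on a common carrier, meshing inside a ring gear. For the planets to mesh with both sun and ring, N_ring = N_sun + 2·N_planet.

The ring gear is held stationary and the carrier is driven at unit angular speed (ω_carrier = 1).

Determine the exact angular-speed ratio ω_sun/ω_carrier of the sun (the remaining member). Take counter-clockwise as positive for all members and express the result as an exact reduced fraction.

3

N_ring = 22 + 2·11 = 44
22(ω_s−ω_c) = −44(ω_r−ω_c),  ω_r=0, ω_c=1
ω_s = 1 − (44/22)(0−1) = 3
ω_s/ω_c = 3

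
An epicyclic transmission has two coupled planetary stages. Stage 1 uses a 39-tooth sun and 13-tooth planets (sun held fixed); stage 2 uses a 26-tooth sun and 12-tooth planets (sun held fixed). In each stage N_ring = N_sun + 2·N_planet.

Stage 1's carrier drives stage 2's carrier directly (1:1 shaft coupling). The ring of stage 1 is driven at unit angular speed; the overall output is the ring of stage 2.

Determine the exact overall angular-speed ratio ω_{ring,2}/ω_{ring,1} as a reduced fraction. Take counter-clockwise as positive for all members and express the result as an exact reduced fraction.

19/20

Stage 1: N_ring = 39 + 2·13 = 65
Stage 1: 39(ω_s−ω_c) = −65(ω_r−ω_c),  ω_s=0, ω_r=1
Stage 1: 39(0−ω_c) = −65(1−ω_c)  ⇒  104ω_c = 65  ⇒  ω_c = 5/8
  ⇒ ω_c¹/ω_r¹ = 5/8
Stage 2: N_ring = 26 + 2·12 = 50
Stage 2: 26(ω_s−ω_c) = −50(ω_r−ω_c),  ω_s=0, ω_c=1
Stage 2: ω_r = 1 − (26/50)(0−1) = 38/25
  ⇒ ω_r²/ω_c² = 38/25
Coupling ω_c² = ω_c¹ ⇒ overall = 5/8 × 38/25 = 19/20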